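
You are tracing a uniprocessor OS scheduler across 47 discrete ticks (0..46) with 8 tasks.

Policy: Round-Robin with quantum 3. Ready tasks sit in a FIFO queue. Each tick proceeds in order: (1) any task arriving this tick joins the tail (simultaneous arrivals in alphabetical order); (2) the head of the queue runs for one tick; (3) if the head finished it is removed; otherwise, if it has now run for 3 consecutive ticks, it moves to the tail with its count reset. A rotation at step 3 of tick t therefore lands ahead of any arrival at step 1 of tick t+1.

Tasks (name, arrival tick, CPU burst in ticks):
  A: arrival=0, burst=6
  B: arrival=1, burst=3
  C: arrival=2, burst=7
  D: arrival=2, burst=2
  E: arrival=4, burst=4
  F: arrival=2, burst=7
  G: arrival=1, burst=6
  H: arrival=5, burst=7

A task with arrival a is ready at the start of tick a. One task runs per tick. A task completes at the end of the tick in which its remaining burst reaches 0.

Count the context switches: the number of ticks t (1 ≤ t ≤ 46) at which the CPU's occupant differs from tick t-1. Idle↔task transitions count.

t=0: queue=[A] q_used=0 → run A
t=1: queue=[A,B,G] q_used=1 → run A
t=2: queue=[A,B,G,C,D,F] q_used=2 → run A
t=3: queue=[B,G,C,D,F,A] q_used=0 → run B
t=4: queue=[B,G,C,D,F,A,E] q_used=1 → run B
t=5: queue=[B,G,C,D,F,A,E,H] q_used=2 → run B
t=6: queue=[G,C,D,F,A,E,H] q_used=0 → run G
t=7: queue=[G,C,D,F,A,E,H] q_used=1 → run G
t=8: queue=[G,C,D,F,A,E,H] q_used=2 → run G
t=9: queue=[C,D,F,A,E,H,G] q_used=0 → run C
t=10: queue=[C,D,F,A,E,H,G] q_used=1 → run C
t=11: queue=[C,D,F,A,E,H,G] q_used=2 → run C
t=12: queue=[D,F,A,E,H,G,C] q_used=0 → run D
t=13: queue=[D,F,A,E,H,G,C] q_used=1 → run D
t=14: queue=[F,A,E,H,G,C] q_used=0 → run F
t=15: queue=[F,A,E,H,G,C] q_used=1 → run F
t=16: queue=[F,A,E,H,G,C] q_used=2 → run F
t=17: queue=[A,E,H,G,C,F] q_used=0 → run A
t=18: queue=[A,E,H,G,C,F] q_used=1 → run A
t=19: queue=[A,E,H,G,C,F] q_used=2 → run A
t=20: queue=[E,H,G,C,F] q_used=0 → run E
t=21: queue=[E,H,G,C,F] q_used=1 → run E
t=22: queue=[E,H,G,C,F] q_used=2 → run E
t=23: queue=[H,G,C,F,E] q_used=0 → run H
t=24: queue=[H,G,C,F,E] q_used=1 → run H
t=25: queue=[H,G,C,F,E] q_used=2 → run H
t=26: queue=[G,C,F,E,H] q_used=0 → run G
t=27: queue=[G,C,F,E,H] q_used=1 → run G
t=28: queue=[G,C,F,E,H] q_used=2 → run G
t=29: queue=[C,F,E,H] q_used=0 → run C
t=30: queue=[C,F,E,H] q_used=1 → run C
t=31: queue=[C,F,E,H] q_used=2 → run C
t=32: queue=[F,E,H,C] q_used=0 → run F
t=33: queue=[F,E,H,C] q_used=1 → run F
t=34: queue=[F,E,H,C] q_used=2 → run F
t=35: queue=[E,H,C,F] q_used=0 → run E
t=36: queue=[H,C,F] q_used=0 → run H
t=37: queue=[H,C,F] q_used=1 → run H
t=38: queue=[H,C,F] q_used=2 → run H
t=39: queue=[C,F,H] q_used=0 → run C
t=40: queue=[F,H] q_used=0 → run F
t=41: queue=[H] q_used=0 → run H
t=42: (idle)
t=43: (idle)
t=44: (idle)
t=45: (idle)
t=46: (idle)

context switches = 17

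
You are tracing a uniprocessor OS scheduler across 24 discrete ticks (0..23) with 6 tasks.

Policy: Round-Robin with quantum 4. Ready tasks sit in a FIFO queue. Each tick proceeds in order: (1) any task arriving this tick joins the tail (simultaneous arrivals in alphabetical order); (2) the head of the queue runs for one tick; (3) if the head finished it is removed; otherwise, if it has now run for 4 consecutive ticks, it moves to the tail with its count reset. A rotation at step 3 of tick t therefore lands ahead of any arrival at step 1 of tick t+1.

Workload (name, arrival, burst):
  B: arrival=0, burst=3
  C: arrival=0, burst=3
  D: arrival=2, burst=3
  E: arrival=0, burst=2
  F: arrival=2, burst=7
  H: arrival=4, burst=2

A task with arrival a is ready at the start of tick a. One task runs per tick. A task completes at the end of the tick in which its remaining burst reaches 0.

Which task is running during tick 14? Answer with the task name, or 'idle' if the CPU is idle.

t=0: queue=[B,C,E] q_used=0 → run B
t=1: queue=[B,C,E] q_used=1 → run B
t=2: queue=[B,C,E,D,F] q_used=2 → run B
t=3: queue=[C,E,D,F] q_used=0 → run C
t=4: queue=[C,E,D,F,H] q_used=1 → run C
t=5: queue=[C,E,D,F,H] q_used=2 → run C
t=6: queue=[E,D,F,H] q_used=0 → run E
t=7: queue=[E,D,F,H] q_used=1 → run E
t=8: queue=[D,F,H] q_used=0 → run D
t=9: queue=[D,F,H] q_used=1 → run D
t=10: queue=[D,F,H] q_used=2 → run D
t=11: queue=[F,H] q_used=0 → run F
t=12: queue=[F,H] q_used=1 → run F
t=13: queue=[F,H] q_used=2 → run F
t=14: queue=[F,H] q_used=3 → run F
t=15: queue=[H,F] q_used=0 → run H
t=16: queue=[H,F] q_used=1 → run H
t=17: queue=[F] q_used=0 → run F
t=18: queue=[F] q_used=1 → run F
t=19: queue=[F] q_used=2 → run F
t=20: (idle)
t=21: (idle)
t=22: (idle)
t=23: (idle)

running at tick 14 = F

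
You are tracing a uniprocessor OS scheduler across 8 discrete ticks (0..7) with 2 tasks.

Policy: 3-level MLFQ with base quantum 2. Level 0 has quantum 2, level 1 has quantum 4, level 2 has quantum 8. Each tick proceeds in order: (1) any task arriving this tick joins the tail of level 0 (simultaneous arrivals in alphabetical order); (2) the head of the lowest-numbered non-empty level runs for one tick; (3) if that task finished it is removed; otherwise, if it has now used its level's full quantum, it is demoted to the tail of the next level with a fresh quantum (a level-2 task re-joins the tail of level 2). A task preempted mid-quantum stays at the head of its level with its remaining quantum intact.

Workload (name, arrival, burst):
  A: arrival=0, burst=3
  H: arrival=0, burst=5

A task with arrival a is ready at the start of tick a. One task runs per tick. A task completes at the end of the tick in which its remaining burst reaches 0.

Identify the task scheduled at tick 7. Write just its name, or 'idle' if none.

running at tick 7 = H

t=0: L0/L1/L2 = AH/-/- → run A
t=1: L0/L1/L2 = AH/-/- → run A
t=2: L0/L1/L2 = H/A/- → run H
t=3: L0/L1/L2 = H/A/- → run H
t=4: L0/L1/L2 = -/AH/- → run A
t=5: L0/L1/L2 = -/H/- → run H
t=6: L0/L1/L2 = -/H/- → run H
t=7: L0/L1/L2 = -/H/- → run H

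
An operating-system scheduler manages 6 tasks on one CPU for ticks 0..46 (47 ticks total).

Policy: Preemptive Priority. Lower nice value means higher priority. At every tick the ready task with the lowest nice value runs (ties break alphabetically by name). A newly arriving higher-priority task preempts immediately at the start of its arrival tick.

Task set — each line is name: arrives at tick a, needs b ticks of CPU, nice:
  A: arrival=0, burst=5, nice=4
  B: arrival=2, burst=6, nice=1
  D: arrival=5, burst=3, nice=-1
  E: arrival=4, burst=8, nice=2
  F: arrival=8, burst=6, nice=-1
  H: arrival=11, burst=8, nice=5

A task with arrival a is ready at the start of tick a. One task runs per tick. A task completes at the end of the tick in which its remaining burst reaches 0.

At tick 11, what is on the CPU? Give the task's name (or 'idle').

running at tick 11 = F

t=0: ready={A} → run A
t=1: ready={A} → run A
t=2: ready={A,B} → run B
t=3: ready={A,B} → run B
t=4: ready={A,B,E} → run B
t=5: ready={A,B,D,E} → run D
t=6: ready={A,B,D,E} → run D
t=7: ready={A,B,D,E} → run D
t=8: ready={A,B,E,F} → run F
t=9: ready={A,B,E,F} → run F
t=10: ready={A,B,E,F} → run F
t=11: ready={A,B,E,F,H} → run F
t=12: ready={A,B,E,F,H} → run F
t=13: ready={A,B,E,F,H} → run F
t=14: ready={A,B,E,H} → run B
t=15: ready={A,B,E,H} → run B
t=16: ready={A,B,E,H} → run B
t=17: ready={A,E,H} → run E
t=18: ready={A,E,H} → run E
t=19: ready={A,E,H} → run E
t=20: ready={A,E,H} → run E
t=21: ready={A,E,H} → run E
t=22: ready={A,E,H} → run E
t=23: ready={A,E,H} → run E
t=24: ready={A,E,H} → run E
t=25: ready={A,H} → run A
t=26: ready={A,H} → run A
t=27: ready={A,H} → run A
t=28: ready={H} → run H
t=29: ready={H} → run H
t=30: ready={H} → run H
t=31: ready={H} → run H
t=32: ready={H} → run H
t=33: ready={H} → run H
t=34: ready={H} → run H
t=35: ready={H} → run H
t=36: (idle)
t=37: (idle)
t=38: (idle)
t=39: (idle)
t=40: (idle)
t=41: (idle)
t=42: (idle)
t=43: (idle)
t=44: (idle)
t=45: (idle)
t=46: (idle)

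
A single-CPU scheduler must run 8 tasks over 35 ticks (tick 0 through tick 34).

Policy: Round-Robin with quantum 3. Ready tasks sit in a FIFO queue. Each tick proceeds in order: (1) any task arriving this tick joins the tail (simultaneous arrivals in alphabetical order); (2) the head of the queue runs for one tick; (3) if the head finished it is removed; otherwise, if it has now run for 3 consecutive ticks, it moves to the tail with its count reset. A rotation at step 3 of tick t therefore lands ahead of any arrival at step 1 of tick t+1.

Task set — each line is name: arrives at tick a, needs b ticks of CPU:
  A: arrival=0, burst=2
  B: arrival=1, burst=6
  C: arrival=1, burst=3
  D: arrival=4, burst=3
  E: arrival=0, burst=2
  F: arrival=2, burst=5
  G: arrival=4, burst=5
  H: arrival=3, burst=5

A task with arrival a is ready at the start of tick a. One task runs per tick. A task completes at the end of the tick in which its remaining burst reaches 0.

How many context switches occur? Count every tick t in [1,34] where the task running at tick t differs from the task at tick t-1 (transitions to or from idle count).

context switches = 12

t=0: queue=[A,E] q_used=0 → run A
t=1: queue=[A,E,B,C] q_used=1 → run A
t=2: queue=[E,B,C,F] q_used=0 → run E
t=3: queue=[E,B,C,F,H] q_used=1 → run E
t=4: queue=[B,C,F,H,D,G] q_used=0 → run B
t=5: queue=[B,C,F,H,D,G] q_used=1 → run B
t=6: queue=[B,C,F,H,D,G] q_used=2 → run B
t=7: queue=[C,F,H,D,G,B] q_used=0 → run C
t=8: queue=[C,F,H,D,G,B] q_used=1 → run C
t=9: queue=[C,F,H,D,G,B] q_used=2 → run C
t=10: queue=[F,H,D,G,B] q_used=0 → run F
t=11: queue=[F,H,D,G,B] q_used=1 → run F
t=12: queue=[F,H,D,G,B] q_used=2 → run F
t=13: queue=[H,D,G,B,F] q_used=0 → run H
t=14: queue=[H,D,G,B,F] q_used=1 → run H
t=15: queue=[H,D,G,B,F] q_used=2 → run H
t=16: queue=[D,G,B,F,H] q_used=0 → run D
t=17: queue=[D,G,B,F,H] q_used=1 → run D
t=18: queue=[D,G,B,F,H] q_used=2 → run D
t=19: queue=[G,B,F,H] q_used=0 → run G
t=20: queue=[G,B,F,H] q_used=1 → run G
t=21: queue=[G,B,F,H] q_used=2 → run G
t=22: queue=[B,F,H,G] q_used=0 → run B
t=23: queue=[B,F,H,G] q_used=1 → run B
t=24: queue=[B,F,H,G] q_used=2 → run B
t=25: queue=[F,H,G] q_used=0 → run F
t=26: queue=[F,H,G] q_used=1 → run F
t=27: queue=[H,G] q_used=0 → run H
t=28: queue=[H,G] q_used=1 → run H
t=29: queue=[G] q_used=0 → run G
t=30: queue=[G] q_used=1 → run G
t=31: (idle)
t=32: (idle)
t=33: (idle)
t=34: (idle)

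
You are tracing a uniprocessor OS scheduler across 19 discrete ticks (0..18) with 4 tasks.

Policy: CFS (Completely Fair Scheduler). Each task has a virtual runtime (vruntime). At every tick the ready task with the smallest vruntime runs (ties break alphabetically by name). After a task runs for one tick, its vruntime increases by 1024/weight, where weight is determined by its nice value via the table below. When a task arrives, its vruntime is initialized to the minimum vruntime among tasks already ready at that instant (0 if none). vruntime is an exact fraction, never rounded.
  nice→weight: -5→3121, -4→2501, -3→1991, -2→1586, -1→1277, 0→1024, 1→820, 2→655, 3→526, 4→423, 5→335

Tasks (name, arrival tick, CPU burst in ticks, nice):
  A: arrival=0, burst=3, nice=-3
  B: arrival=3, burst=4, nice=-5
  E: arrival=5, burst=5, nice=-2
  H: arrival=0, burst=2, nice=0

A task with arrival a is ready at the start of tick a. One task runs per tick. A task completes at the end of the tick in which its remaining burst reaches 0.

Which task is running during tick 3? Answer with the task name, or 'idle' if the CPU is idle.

t=0: vr[A=0 H=0] → run A
t=1: vr[A=1024/1991 H=0] → run H
t=2: vr[A=1024/1991 H=1] → run A
t=3: vr[A=2048/1991 B=1 H=1] → run B
t=4: vr[A=2048/1991 B=4145/3121 H=1] → run H
t=5: vr[A=2048/1991 B=4145/3121 E=2048/1991] → run A
t=6: vr[B=4145/3121 E=2048/1991] → run E
t=7: vr[B=4145/3121 E=2643456/1578863] → run B
t=8: vr[B=5169/3121 E=2643456/1578863] → run B
t=9: vr[B=6193/3121 E=2643456/1578863] → run E
t=10: vr[B=6193/3121 E=3662848/1578863] → run B
t=11: vr[E=3662848/1578863] → run E
t=12: vr[E=4682240/1578863] → run E
t=13: vr[E=5701632/1578863] → run E
t=14: (idle)
t=15: (idle)
t=16: (idle)
t=17: (idle)
t=18: (idle)

running at tick 3 = B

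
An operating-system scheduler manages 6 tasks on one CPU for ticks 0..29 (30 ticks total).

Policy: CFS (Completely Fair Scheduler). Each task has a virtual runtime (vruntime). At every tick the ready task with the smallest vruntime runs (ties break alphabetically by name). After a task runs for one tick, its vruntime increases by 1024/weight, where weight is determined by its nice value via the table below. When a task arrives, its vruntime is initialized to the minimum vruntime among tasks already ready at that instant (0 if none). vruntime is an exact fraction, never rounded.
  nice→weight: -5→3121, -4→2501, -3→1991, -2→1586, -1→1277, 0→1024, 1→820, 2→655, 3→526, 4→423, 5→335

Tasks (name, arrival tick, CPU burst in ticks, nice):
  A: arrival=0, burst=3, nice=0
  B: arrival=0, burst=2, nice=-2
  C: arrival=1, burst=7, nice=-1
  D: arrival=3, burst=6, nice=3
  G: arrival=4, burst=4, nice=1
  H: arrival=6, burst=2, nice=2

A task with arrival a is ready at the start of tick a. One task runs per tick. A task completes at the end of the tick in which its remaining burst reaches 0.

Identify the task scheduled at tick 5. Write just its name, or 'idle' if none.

running at tick 5 = G

t=0: vr[A=0 B=0] → run A
t=1: vr[A=1 B=0 C=0] → run B
t=2: vr[A=1 B=512/793 C=0] → run C
t=3: vr[A=1 B=512/793 C=1024/1277 D=512/793] → run B
t=4: vr[A=1 C=1024/1277 D=512/793 G=512/793] → run D
t=5: vr[A=1 C=1024/1277 D=540672/208559 G=512/793] → run G
t=6: vr[A=1 C=1024/1277 D=540672/208559 G=307968/162565 H=1024/1277] → run C
t=7: vr[A=1 C=2048/1277 D=540672/208559 G=307968/162565 H=1024/1277] → run H
t=8: vr[A=1 C=2048/1277 D=540672/208559 G=307968/162565 H=1978368/836435] → run A
t=9: vr[A=2 C=2048/1277 D=540672/208559 G=307968/162565 H=1978368/836435] → run C
t=10: vr[A=2 C=3072/1277 D=540672/208559 G=307968/162565 H=1978368/836435] → run G
t=11: vr[A=2 C=3072/1277 D=540672/208559 G=510976/162565 H=1978368/836435] → run A
t=12: vr[C=3072/1277 D=540672/208559 G=510976/162565 H=1978368/836435] → run H
t=13: vr[C=3072/1277 D=540672/208559 G=510976/162565] → run C
t=14: vr[C=4096/1277 D=540672/208559 G=510976/162565] → run D
t=15: vr[C=4096/1277 D=946688/208559 G=510976/162565] → run G
t=16: vr[C=4096/1277 D=946688/208559 G=713984/162565] → run C
t=17: vr[C=5120/1277 D=946688/208559 G=713984/162565] → run C
t=18: vr[C=6144/1277 D=946688/208559 G=713984/162565] → run G
t=19: vr[C=6144/1277 D=946688/208559] → run D
t=20: vr[C=6144/1277 D=1352704/208559] → run C
t=21: vr[D=1352704/208559] → run D
t=22: vr[D=1758720/208559] → run D
t=23: vr[D=2164736/208559] → run D
t=24: (idle)
t=25: (idle)
t=26: (idle)
t=27: (idle)
t=28: (idle)
t=29: (idle)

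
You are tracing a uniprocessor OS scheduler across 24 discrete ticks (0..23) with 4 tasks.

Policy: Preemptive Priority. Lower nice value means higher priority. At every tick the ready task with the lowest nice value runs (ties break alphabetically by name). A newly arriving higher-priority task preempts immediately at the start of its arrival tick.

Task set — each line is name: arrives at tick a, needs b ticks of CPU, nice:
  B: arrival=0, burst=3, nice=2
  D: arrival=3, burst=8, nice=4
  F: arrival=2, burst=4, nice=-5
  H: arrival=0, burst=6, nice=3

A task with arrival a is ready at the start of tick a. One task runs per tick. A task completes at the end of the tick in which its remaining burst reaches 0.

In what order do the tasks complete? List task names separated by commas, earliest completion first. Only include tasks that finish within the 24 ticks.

completion order = F, B, H, D

t=0: ready={B,H} → run B
t=1: ready={B,H} → run B
t=2: ready={B,F,H} → run F
t=3: ready={B,D,F,H} → run F
t=4: ready={B,D,F,H} → run F
t=5: ready={B,D,F,H} → run F
t=6: ready={B,D,H} → run B
t=7: ready={D,H} → run H
t=8: ready={D,H} → run H
t=9: ready={D,H} → run H
t=10: ready={D,H} → run H
t=11: ready={D,H} → run H
t=12: ready={D,H} → run H
t=13: ready={D} → run D
t=14: ready={D} → run D
t=15: ready={D} → run D
t=16: ready={D} → run D
t=17: ready={D} → run D
t=18: ready={D} → run D
t=19: ready={D} → run D
t=20: ready={D} → run D
t=21: (idle)
t=22: (idle)
t=23: (idle)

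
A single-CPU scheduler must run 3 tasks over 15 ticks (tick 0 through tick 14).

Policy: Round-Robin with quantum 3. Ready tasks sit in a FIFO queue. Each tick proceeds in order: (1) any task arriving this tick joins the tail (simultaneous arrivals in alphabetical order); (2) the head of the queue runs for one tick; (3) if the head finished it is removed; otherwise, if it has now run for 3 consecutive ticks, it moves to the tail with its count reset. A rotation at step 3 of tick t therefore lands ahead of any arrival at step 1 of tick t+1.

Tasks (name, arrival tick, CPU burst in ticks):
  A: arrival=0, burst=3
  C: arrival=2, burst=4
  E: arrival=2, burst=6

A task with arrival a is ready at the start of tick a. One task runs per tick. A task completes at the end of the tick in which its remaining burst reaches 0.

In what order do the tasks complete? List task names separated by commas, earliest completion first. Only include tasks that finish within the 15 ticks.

t=0: queue=[A] q_used=0 → run A
t=1: queue=[A] q_used=1 → run A
t=2: queue=[A,C,E] q_used=2 → run A
t=3: queue=[C,E] q_used=0 → run C
t=4: queue=[C,E] q_used=1 → run C
t=5: queue=[C,E] q_used=2 → run C
t=6: queue=[E,C] q_used=0 → run E
t=7: queue=[E,C] q_used=1 → run E
t=8: queue=[E,C] q_used=2 → run E
t=9: queue=[C,E] q_used=0 → run C
t=10: queue=[E] q_used=0 → run E
t=11: queue=[E] q_used=1 → run E
t=12: queue=[E] q_used=2 → run E
t=13: (idle)
t=14: (idle)

completion order = A, C, E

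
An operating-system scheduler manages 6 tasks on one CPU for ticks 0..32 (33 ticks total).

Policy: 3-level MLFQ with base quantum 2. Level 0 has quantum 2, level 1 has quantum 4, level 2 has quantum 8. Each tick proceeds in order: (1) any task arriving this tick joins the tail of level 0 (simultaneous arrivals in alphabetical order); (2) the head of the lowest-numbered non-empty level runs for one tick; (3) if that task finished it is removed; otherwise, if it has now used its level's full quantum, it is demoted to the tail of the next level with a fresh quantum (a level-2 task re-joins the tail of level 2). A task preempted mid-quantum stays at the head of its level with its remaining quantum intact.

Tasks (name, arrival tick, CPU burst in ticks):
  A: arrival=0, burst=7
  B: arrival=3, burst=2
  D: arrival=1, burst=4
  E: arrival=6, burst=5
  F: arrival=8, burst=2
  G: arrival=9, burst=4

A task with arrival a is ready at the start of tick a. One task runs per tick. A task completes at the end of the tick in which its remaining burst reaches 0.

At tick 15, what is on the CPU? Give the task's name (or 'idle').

running at tick 15 = A

t=0: L0/L1/L2 = A/-/- → run A
t=1: L0/L1/L2 = AD/-/- → run A
t=2: L0/L1/L2 = D/A/- → run D
t=3: L0/L1/L2 = DB/A/- → run D
t=4: L0/L1/L2 = B/AD/- → run B
t=5: L0/L1/L2 = B/AD/- → run B
t=6: L0/L1/L2 = E/AD/- → run E
t=7: L0/L1/L2 = E/AD/- → run E
t=8: L0/L1/L2 = F/ADE/- → run F
t=9: L0/L1/L2 = FG/ADE/- → run F
t=10: L0/L1/L2 = G/ADE/- → run G
t=11: L0/L1/L2 = G/ADE/- → run G
t=12: L0/L1/L2 = -/ADEG/- → run A
t=13: L0/L1/L2 = -/ADEG/- → run A
t=14: L0/L1/L2 = -/ADEG/- → run A
t=15: L0/L1/L2 = -/ADEG/- → run A
t=16: L0/L1/L2 = -/DEG/A → run D
t=17: L0/L1/L2 = -/DEG/A → run D
t=18: L0/L1/L2 = -/EG/A → run E
t=19: L0/L1/L2 = -/EG/A → run E
t=20: L0/L1/L2 = -/EG/A → run E
t=21: L0/L1/L2 = -/G/A → run G
t=22: L0/L1/L2 = -/G/A → run G
t=23: L0/L1/L2 = -/-/A → run A
t=24: (idle)
t=25: (idle)
t=26: (idle)
t=27: (idle)
t=28: (idle)
t=29: (idle)
t=30: (idle)
t=31: (idle)
t=32: (idle)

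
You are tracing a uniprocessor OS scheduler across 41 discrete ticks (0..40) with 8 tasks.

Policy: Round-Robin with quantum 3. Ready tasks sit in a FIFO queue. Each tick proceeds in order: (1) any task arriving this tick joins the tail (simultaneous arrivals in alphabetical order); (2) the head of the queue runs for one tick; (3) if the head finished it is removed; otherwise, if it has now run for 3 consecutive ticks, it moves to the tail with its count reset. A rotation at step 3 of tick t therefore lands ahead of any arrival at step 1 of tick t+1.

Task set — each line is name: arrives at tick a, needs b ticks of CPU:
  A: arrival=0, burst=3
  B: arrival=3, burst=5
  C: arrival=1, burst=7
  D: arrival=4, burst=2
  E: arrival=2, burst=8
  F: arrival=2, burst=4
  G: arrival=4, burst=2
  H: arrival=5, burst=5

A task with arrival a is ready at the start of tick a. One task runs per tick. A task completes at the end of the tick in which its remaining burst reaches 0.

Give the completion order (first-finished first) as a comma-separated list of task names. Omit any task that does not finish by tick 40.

t=0: queue=[A] q_used=0 → run A
t=1: queue=[A,C] q_used=1 → run A
t=2: queue=[A,C,E,F] q_used=2 → run A
t=3: queue=[C,E,F,B] q_used=0 → run C
t=4: queue=[C,E,F,B,D,G] q_used=1 → run C
t=5: queue=[C,E,F,B,D,G,H] q_used=2 → run C
t=6: queue=[E,F,B,D,G,H,C] q_used=0 → run E
t=7: queue=[E,F,B,D,G,H,C] q_used=1 → run E
t=8: queue=[E,F,B,D,G,H,C] q_used=2 → run E
t=9: queue=[F,B,D,G,H,C,E] q_used=0 → run F
t=10: queue=[F,B,D,G,H,C,E] q_used=1 → run F
t=11: queue=[F,B,D,G,H,C,E] q_used=2 → run F
t=12: queue=[B,D,G,H,C,E,F] q_used=0 → run B
t=13: queue=[B,D,G,H,C,E,F] q_used=1 → run B
t=14: queue=[B,D,G,H,C,E,F] q_used=2 → run B
t=15: queue=[D,G,H,C,E,F,B] q_used=0 → run D
t=16: queue=[D,G,H,C,E,F,B] q_used=1 → run D
t=17: queue=[G,H,C,E,F,B] q_used=0 → run G
t=18: queue=[G,H,C,E,F,B] q_used=1 → run G
t=19: queue=[H,C,E,F,B] q_used=0 → run H
t=20: queue=[H,C,E,F,B] q_used=1 → run H
t=21: queue=[H,C,E,F,B] q_used=2 → run H
t=22: queue=[C,E,F,B,H] q_used=0 → run C
t=23: queue=[C,E,F,B,H] q_used=1 → run C
t=24: queue=[C,E,F,B,H] q_used=2 → run C
t=25: queue=[E,F,B,H,C] q_used=0 → run E
t=26: queue=[E,F,B,H,C] q_used=1 → run E
t=27: queue=[E,F,B,H,C] q_used=2 → run E
t=28: queue=[F,B,H,C,E] q_used=0 → run F
t=29: queue=[B,H,C,E] q_used=0 → run B
t=30: queue=[B,H,C,E] q_used=1 → run B
t=31: queue=[H,C,E] q_used=0 → run H
t=32: queue=[H,C,E] q_used=1 → run H
t=33: queue=[C,E] q_used=0 → run C
t=34: queue=[E] q_used=0 → run E
t=35: queue=[E] q_used=1 → run E
t=36: (idle)
t=37: (idle)
t=38: (idle)
t=39: (idle)
t=40: (idle)

completion order = A, D, G, F, B, H, C, E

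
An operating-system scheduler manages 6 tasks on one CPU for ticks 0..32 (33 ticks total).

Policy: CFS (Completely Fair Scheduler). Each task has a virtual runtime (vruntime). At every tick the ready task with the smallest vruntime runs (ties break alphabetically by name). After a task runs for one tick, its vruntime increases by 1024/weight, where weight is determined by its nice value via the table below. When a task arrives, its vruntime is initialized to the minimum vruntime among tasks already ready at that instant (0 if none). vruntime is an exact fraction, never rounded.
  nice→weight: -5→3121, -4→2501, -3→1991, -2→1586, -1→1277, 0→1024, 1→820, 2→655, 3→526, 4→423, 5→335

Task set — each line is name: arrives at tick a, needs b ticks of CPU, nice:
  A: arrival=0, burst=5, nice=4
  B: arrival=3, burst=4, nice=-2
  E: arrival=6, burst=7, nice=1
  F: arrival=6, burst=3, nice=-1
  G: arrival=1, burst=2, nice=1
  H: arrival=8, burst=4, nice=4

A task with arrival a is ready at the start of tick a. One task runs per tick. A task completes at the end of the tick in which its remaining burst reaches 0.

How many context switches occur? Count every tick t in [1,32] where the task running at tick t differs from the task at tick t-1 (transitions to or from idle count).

context switches = 21

t=0: vr[A=0] → run A
t=1: vr[A=1024/423 G=1024/423] → run A
t=2: vr[A=2048/423 G=1024/423] → run G
t=3: vr[A=2048/423 B=318208/86715 G=318208/86715] → run B
t=4: vr[A=2048/423 B=296737024/68764995 G=318208/86715] → run G
t=5: vr[A=2048/423 B=296737024/68764995] → run B
t=6: vr[A=2048/423 B=341135104/68764995 E=2048/423 F=2048/423] → run A
t=7: vr[A=1024/141 B=341135104/68764995 E=2048/423 F=2048/423] → run E
t=8: vr[A=1024/141 B=341135104/68764995 E=528128/86715 F=2048/423 H=2048/423] → run F
t=9: vr[A=1024/141 B=341135104/68764995 E=528128/86715 F=3048448/540171 H=2048/423] → run H
t=10: vr[A=1024/141 B=341135104/68764995 E=528128/86715 F=3048448/540171 H=1024/141] → run B
t=11: vr[A=1024/141 B=385533184/68764995 E=528128/86715 F=3048448/540171 H=1024/141] → run B
t=12: vr[A=1024/141 E=528128/86715 F=3048448/540171 H=1024/141] → run F
t=13: vr[A=1024/141 E=528128/86715 F=3481600/540171 H=1024/141] → run E
t=14: vr[A=1024/141 E=636416/86715 F=3481600/540171 H=1024/141] → run F
t=15: vr[A=1024/141 E=636416/86715 H=1024/141] → run A
t=16: vr[A=4096/423 E=636416/86715 H=1024/141] → run H
t=17: vr[A=4096/423 E=636416/86715 H=4096/423] → run E
t=18: vr[A=4096/423 E=744704/86715 H=4096/423] → run E
t=19: vr[A=4096/423 E=852992/86715 H=4096/423] → run A
t=20: vr[E=852992/86715 H=4096/423] → run H
t=21: vr[E=852992/86715 H=5120/423] → run E
t=22: vr[E=192256/17343 H=5120/423] → run E
t=23: vr[E=1069568/86715 H=5120/423] → run H
t=24: vr[E=1069568/86715] → run E
t=25: (idle)
t=26: (idle)
t=27: (idle)
t=28: (idle)
t=29: (idle)
t=30: (idle)
t=31: (idle)
t=32: (idle)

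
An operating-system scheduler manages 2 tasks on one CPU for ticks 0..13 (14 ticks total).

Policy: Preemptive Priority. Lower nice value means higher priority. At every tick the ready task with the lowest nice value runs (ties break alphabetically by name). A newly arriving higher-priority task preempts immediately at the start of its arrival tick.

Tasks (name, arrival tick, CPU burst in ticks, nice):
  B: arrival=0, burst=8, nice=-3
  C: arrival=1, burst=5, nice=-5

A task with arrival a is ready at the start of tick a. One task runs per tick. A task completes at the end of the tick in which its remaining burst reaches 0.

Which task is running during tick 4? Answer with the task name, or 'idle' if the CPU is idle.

t=0: ready={B} → run B
t=1: ready={B,C} → run C
t=2: ready={B,C} → run C
t=3: ready={B,C} → run C
t=4: ready={B,C} → run C
t=5: ready={B,C} → run C
t=6: ready={B} → run B
t=7: ready={B} → run B
t=8: ready={B} → run B
t=9: ready={B} → run B
t=10: ready={B} → run B
t=11: ready={B} → run B
t=12: ready={B} → run B
t=13: (idle)

running at tick 4 = C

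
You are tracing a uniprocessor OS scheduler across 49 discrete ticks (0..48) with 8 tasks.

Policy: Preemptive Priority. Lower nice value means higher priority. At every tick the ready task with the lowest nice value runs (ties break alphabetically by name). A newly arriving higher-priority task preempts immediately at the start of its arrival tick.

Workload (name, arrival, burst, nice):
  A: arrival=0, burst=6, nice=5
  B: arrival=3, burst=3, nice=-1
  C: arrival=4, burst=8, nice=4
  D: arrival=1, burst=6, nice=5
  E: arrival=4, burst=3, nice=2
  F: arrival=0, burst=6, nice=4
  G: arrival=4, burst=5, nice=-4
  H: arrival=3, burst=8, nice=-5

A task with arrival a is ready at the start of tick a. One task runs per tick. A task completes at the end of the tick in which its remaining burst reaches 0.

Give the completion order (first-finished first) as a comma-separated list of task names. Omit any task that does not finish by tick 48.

t=0: ready={A,F} → run F
t=1: ready={A,D,F} → run F
t=2: ready={A,D,F} → run F
t=3: ready={A,B,D,F,H} → run H
t=4: ready={A,B,C,D,E,F,G,H} → run H
t=5: ready={A,B,C,D,E,F,G,H} → run H
t=6: ready={A,B,C,D,E,F,G,H} → run H
t=7: ready={A,B,C,D,E,F,G,H} → run H
t=8: ready={A,B,C,D,E,F,G,H} → run H
t=9: ready={A,B,C,D,E,F,G,H} → run H
t=10: ready={A,B,C,D,E,F,G,H} → run H
t=11: ready={A,B,C,D,E,F,G} → run G
t=12: ready={A,B,C,D,E,F,G} → run G
t=13: ready={A,B,C,D,E,F,G} → run G
t=14: ready={A,B,C,D,E,F,G} → run G
t=15: ready={A,B,C,D,E,F,G} → run G
t=16: ready={A,B,C,D,E,F} → run B
t=17: ready={A,B,C,D,E,F} → run B
t=18: ready={A,B,C,D,E,F} → run B
t=19: ready={A,C,D,E,F} → run E
t=20: ready={A,C,D,E,F} → run E
t=21: ready={A,C,D,E,F} → run E
t=22: ready={A,C,D,F} → run C
t=23: ready={A,C,D,F} → run C
t=24: ready={A,C,D,F} → run C
t=25: ready={A,C,D,F} → run C
t=26: ready={A,C,D,F} → run C
t=27: ready={A,C,D,F} → run C
t=28: ready={A,C,D,F} → run C
t=29: ready={A,C,D,F} → run C
t=30: ready={A,D,F} → run F
t=31: ready={A,D,F} → run F
t=32: ready={A,D,F} → run F
t=33: ready={A,D} → run A
t=34: ready={A,D} → run A
t=35: ready={A,D} → run A
t=36: ready={A,D} → run A
t=37: ready={A,D} → run A
t=38: ready={A,D} → run A
t=39: ready={D} → run D
t=40: ready={D} → run D
t=41: ready={D} → run D
t=42: ready={D} → run D
t=43: ready={D} → run D
t=44: ready={D} → run D
t=45: (idle)
t=46: (idle)
t=47: (idle)
t=48: (idle)

completion order = H, G, B, E, C, F, A, D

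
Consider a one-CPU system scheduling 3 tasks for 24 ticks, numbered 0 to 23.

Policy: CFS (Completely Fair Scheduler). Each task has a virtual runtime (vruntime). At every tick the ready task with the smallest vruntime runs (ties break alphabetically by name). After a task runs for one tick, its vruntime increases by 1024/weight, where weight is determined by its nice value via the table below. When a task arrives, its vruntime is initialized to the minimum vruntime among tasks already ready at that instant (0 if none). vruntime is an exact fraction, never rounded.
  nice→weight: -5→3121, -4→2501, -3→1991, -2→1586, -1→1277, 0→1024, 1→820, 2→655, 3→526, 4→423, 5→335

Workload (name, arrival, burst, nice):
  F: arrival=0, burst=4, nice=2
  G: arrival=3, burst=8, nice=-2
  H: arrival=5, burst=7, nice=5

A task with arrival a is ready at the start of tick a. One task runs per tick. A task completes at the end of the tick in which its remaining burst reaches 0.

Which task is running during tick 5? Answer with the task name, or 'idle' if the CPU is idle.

running at tick 5 = G

t=0: vr[F=0] → run F
t=1: vr[F=1024/655] → run F
t=2: vr[F=2048/655] → run F
t=3: vr[F=3072/655 G=3072/655] → run F
t=4: vr[G=3072/655] → run G
t=5: vr[G=2771456/519415 H=2771456/519415] → run G
t=6: vr[G=3106816/519415 H=2771456/519415] → run H
t=7: vr[G=3106816/519415 H=292063744/34800805] → run G
t=8: vr[G=3442176/519415 H=292063744/34800805] → run G
t=9: vr[G=3777536/519415 H=292063744/34800805] → run G
t=10: vr[G=4112896/519415 H=292063744/34800805] → run G
t=11: vr[G=4448256/519415 H=292063744/34800805] → run H
t=12: vr[G=4448256/519415 H=398439936/34800805] → run G
t=13: vr[G=4783616/519415 H=398439936/34800805] → run G
t=14: vr[H=398439936/34800805] → run H
t=15: vr[H=504816128/34800805] → run H
t=16: vr[H=122238464/6960161] → run H
t=17: vr[H=717568512/34800805] → run H
t=18: vr[H=823944704/34800805] → run H
t=19: (idle)
t=20: (idle)
t=21: (idle)
t=22: (idle)
t=23: (idle)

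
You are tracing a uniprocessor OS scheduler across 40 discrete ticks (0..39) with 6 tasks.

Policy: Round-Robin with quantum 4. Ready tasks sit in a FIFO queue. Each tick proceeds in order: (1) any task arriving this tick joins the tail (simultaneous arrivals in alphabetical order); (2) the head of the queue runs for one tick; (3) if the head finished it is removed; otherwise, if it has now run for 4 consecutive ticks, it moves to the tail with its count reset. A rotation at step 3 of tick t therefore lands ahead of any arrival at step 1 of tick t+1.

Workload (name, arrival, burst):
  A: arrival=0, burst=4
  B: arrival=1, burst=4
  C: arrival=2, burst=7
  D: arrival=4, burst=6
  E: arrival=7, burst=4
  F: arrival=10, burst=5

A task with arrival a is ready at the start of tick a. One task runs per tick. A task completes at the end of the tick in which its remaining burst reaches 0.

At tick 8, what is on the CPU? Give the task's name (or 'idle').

t=0: queue=[A] q_used=0 → run A
t=1: queue=[A,B] q_used=1 → run A
t=2: queue=[A,B,C] q_used=2 → run A
t=3: queue=[A,B,C] q_used=3 → run A
t=4: queue=[B,C,D] q_used=0 → run B
t=5: queue=[B,C,D] q_used=1 → run B
t=6: queue=[B,C,D] q_used=2 → run B
t=7: queue=[B,C,D,E] q_used=3 → run B
t=8: queue=[C,D,E] q_used=0 → run C
t=9: queue=[C,D,E] q_used=1 → run C
t=10: queue=[C,D,E,F] q_used=2 → run C
t=11: queue=[C,D,E,F] q_used=3 → run C
t=12: queue=[D,E,F,C] q_used=0 → run D
t=13: queue=[D,E,F,C] q_used=1 → run D
t=14: queue=[D,E,F,C] q_used=2 → run D
t=15: queue=[D,E,F,C] q_used=3 → run D
t=16: queue=[E,F,C,D] q_used=0 → run E
t=17: queue=[E,F,C,D] q_used=1 → run E
t=18: queue=[E,F,C,D] q_used=2 → run E
t=19: queue=[E,F,C,D] q_used=3 → run E
t=20: queue=[F,C,D] q_used=0 → run F
t=21: queue=[F,C,D] q_used=1 → run F
t=22: queue=[F,C,D] q_used=2 → run F
t=23: queue=[F,C,D] q_used=3 → run F
t=24: queue=[C,D,F] q_used=0 → run C
t=25: queue=[C,D,F] q_used=1 → run C
t=26: queue=[C,D,F] q_used=2 → run C
t=27: queue=[D,F] q_used=0 → run D
t=28: queue=[D,F] q_used=1 → run D
t=29: queue=[F] q_used=0 → run F
t=30: (idle)
t=31: (idle)
t=32: (idle)
t=33: (idle)
t=34: (idle)
t=35: (idle)
t=36: (idle)
t=37: (idle)
t=38: (idle)
t=39: (idle)

running at tick 8 = C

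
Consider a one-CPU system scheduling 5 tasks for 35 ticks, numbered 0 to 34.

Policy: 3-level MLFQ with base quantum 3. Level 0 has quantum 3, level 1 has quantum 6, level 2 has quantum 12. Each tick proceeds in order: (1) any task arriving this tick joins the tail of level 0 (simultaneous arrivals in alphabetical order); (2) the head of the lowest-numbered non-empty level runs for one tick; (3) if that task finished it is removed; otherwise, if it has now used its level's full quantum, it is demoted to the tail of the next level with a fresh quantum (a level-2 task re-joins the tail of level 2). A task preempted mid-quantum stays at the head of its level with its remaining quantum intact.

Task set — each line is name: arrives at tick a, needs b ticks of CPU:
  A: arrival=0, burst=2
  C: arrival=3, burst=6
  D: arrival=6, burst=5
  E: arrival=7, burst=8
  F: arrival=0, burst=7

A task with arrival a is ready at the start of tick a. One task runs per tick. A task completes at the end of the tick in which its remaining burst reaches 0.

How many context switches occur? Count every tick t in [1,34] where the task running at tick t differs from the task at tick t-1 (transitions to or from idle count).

context switches = 9

t=0: L0/L1/L2 = AF/-/- → run A
t=1: L0/L1/L2 = AF/-/- → run A
t=2: L0/L1/L2 = F/-/- → run F
t=3: L0/L1/L2 = FC/-/- → run F
t=4: L0/L1/L2 = FC/-/- → run F
t=5: L0/L1/L2 = C/F/- → run C
t=6: L0/L1/L2 = CD/F/- → run C
t=7: L0/L1/L2 = CDE/F/- → run C
t=8: L0/L1/L2 = DE/FC/- → run D
t=9: L0/L1/L2 = DE/FC/- → run D
t=10: L0/L1/L2 = DE/FC/- → run D
t=11: L0/L1/L2 = E/FCD/- → run E
t=12: L0/L1/L2 = E/FCD/- → run E
t=13: L0/L1/L2 = E/FCD/- → run E
t=14: L0/L1/L2 = -/FCDE/- → run F
t=15: L0/L1/L2 = -/FCDE/- → run F
t=16: L0/L1/L2 = -/FCDE/- → run F
t=17: L0/L1/L2 = -/FCDE/- → run F
t=18: L0/L1/L2 = -/CDE/- → run C
t=19: L0/L1/L2 = -/CDE/- → run C
t=20: L0/L1/L2 = -/CDE/- → run C
t=21: L0/L1/L2 = -/DE/- → run D
t=22: L0/L1/L2 = -/DE/- → run D
t=23: L0/L1/L2 = -/E/- → run E
t=24: L0/L1/L2 = -/E/- → run E
t=25: L0/L1/L2 = -/E/- → run E
t=26: L0/L1/L2 = -/E/- → run E
t=27: L0/L1/L2 = -/E/- → run E
t=28: (idle)
t=29: (idle)
t=30: (idle)
t=31: (idle)
t=32: (idle)
t=33: (idle)
t=34: (idle)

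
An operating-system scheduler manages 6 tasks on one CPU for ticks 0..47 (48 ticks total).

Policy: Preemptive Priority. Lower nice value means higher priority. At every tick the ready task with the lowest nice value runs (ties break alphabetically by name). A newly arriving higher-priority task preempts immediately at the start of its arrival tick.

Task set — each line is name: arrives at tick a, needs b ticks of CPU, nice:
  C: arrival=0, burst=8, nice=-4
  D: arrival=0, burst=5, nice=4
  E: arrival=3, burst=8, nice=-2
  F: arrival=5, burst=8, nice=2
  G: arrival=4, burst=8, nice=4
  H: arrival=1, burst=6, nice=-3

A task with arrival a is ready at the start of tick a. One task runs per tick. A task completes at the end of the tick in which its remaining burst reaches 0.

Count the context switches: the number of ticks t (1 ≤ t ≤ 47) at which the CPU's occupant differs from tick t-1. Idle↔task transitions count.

t=0: ready={C,D} → run C
t=1: ready={C,D,H} → run C
t=2: ready={C,D,H} → run C
t=3: ready={C,D,E,H} → run C
t=4: ready={C,D,E,G,H} → run C
t=5: ready={C,D,E,F,G,H} → run C
t=6: ready={C,D,E,F,G,H} → run C
t=7: ready={C,D,E,F,G,H} → run C
t=8: ready={D,E,F,G,H} → run H
t=9: ready={D,E,F,G,H} → run H
t=10: ready={D,E,F,G,H} → run H
t=11: ready={D,E,F,G,H} → run H
t=12: ready={D,E,F,G,H} → run H
t=13: ready={D,E,F,G,H} → run H
t=14: ready={D,E,F,G} → run E
t=15: ready={D,E,F,G} → run E
t=16: ready={D,E,F,G} → run E
t=17: ready={D,E,F,G} → run E
t=18: ready={D,E,F,G} → run E
t=19: ready={D,E,F,G} → run E
t=20: ready={D,E,F,G} → run E
t=21: ready={D,E,F,G} → run E
t=22: ready={D,F,G} → run F
t=23: ready={D,F,G} → run F
t=24: ready={D,F,G} → run F
t=25: ready={D,F,G} → run F
t=26: ready={D,F,G} → run F
t=27: ready={D,F,G} → run F
t=28: ready={D,F,G} → run F
t=29: ready={D,F,G} → run F
t=30: ready={D,G} → run D
t=31: ready={D,G} → run D
t=32: ready={D,G} → run D
t=33: ready={D,G} → run D
t=34: ready={D,G} → run D
t=35: ready={G} → run G
t=36: ready={G} → run G
t=37: ready={G} → run G
t=38: ready={G} → run G
t=39: ready={G} → run G
t=40: ready={G} → run G
t=41: ready={G} → run G
t=42: ready={G} → run G
t=43: (idle)
t=44: (idle)
t=45: (idle)
t=46: (idle)
t=47: (idle)

context switches = 6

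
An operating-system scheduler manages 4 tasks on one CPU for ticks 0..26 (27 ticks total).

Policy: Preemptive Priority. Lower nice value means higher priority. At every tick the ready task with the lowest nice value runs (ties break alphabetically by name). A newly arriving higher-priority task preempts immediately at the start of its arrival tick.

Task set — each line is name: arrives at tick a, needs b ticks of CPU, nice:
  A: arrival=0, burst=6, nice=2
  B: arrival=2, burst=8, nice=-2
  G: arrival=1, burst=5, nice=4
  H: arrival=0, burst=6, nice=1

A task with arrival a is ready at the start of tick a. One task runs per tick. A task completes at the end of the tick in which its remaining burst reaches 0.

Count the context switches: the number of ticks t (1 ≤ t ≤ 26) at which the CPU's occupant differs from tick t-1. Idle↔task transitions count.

context switches = 5

t=0: ready={A,H} → run H
t=1: ready={A,G,H} → run H
t=2: ready={A,B,G,H} → run B
t=3: ready={A,B,G,H} → run B
t=4: ready={A,B,G,H} → run B
t=5: ready={A,B,G,H} → run B
t=6: ready={A,B,G,H} → run B
t=7: ready={A,B,G,H} → run B
t=8: ready={A,B,G,H} → run B
t=9: ready={A,B,G,H} → run B
t=10: ready={A,G,H} → run H
t=11: ready={A,G,H} → run H
t=12: ready={A,G,H} → run H
t=13: ready={A,G,H} → run H
t=14: ready={A,G} → run A
t=15: ready={A,G} → run A
t=16: ready={A,G} → run A
t=17: ready={A,G} → run A
t=18: ready={A,G} → run A
t=19: ready={A,G} → run A
t=20: ready={G} → run G
t=21: ready={G} → run G
t=22: ready={G} → run G
t=23: ready={G} → run G
t=24: ready={G} → run G
t=25: (idle)
t=26: (idle)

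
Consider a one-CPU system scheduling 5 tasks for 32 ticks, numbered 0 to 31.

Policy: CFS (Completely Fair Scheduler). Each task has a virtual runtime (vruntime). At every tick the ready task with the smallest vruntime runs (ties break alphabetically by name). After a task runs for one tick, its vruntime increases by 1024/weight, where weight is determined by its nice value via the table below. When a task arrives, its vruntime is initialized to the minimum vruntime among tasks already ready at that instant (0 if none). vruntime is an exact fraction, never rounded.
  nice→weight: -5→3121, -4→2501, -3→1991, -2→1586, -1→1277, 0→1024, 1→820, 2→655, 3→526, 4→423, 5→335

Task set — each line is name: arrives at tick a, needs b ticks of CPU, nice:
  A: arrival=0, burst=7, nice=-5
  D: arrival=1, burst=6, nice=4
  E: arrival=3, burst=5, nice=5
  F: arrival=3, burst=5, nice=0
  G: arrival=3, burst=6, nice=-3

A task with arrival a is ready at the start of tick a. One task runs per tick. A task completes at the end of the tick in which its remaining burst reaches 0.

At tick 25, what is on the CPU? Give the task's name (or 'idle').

running at tick 25 = E

t=0: vr[A=0] → run A
t=1: vr[A=1024/3121 D=1024/3121] → run A
t=2: vr[A=2048/3121 D=1024/3121] → run D
t=3: vr[A=2048/3121 D=3629056/1320183 E=2048/3121 F=2048/3121 G=2048/3121] → run A
t=4: vr[A=3072/3121 D=3629056/1320183 E=2048/3121 F=2048/3121 G=2048/3121] → run E
t=5: vr[A=3072/3121 D=3629056/1320183 E=3881984/1045535 F=2048/3121 G=2048/3121] → run F
t=6: vr[A=3072/3121 D=3629056/1320183 E=3881984/1045535 F=5169/3121 G=2048/3121] → run G
t=7: vr[A=3072/3121 D=3629056/1320183 E=3881984/1045535 F=5169/3121 G=7273472/6213911] → run A
t=8: vr[A=4096/3121 D=3629056/1320183 E=3881984/1045535 F=5169/3121 G=7273472/6213911] → run G
t=9: vr[A=4096/3121 D=3629056/1320183 E=3881984/1045535 F=5169/3121 G=10469376/6213911] → run A
t=10: vr[A=5120/3121 D=3629056/1320183 E=3881984/1045535 F=5169/3121 G=10469376/6213911] → run A
t=11: vr[A=6144/3121 D=3629056/1320183 E=3881984/1045535 F=5169/3121 G=10469376/6213911] → run F
t=12: vr[A=6144/3121 D=3629056/1320183 E=3881984/1045535 F=8290/3121 G=10469376/6213911] → run G
t=13: vr[A=6144/3121 D=3629056/1320183 E=3881984/1045535 F=8290/3121 G=13665280/6213911] → run A
t=14: vr[D=3629056/1320183 E=3881984/1045535 F=8290/3121 G=13665280/6213911] → run G
t=15: vr[D=3629056/1320183 E=3881984/1045535 F=8290/3121 G=16861184/6213911] → run F
t=16: vr[D=3629056/1320183 E=3881984/1045535 F=11411/3121 G=16861184/6213911] → run G
t=17: vr[D=3629056/1320183 E=3881984/1045535 F=11411/3121 G=20057088/6213911] → run D
t=18: vr[D=6824960/1320183 E=3881984/1045535 F=11411/3121 G=20057088/6213911] → run G
t=19: vr[D=6824960/1320183 E=3881984/1045535 F=11411/3121] → run F
t=20: vr[D=6824960/1320183 E=3881984/1045535 F=14532/3121] → run E
t=21: vr[D=6824960/1320183 E=7077888/1045535 F=14532/3121] → run F
t=22: vr[D=6824960/1320183 E=7077888/1045535] → run D
t=23: vr[D=3340288/440061 E=7077888/1045535] → run E
t=24: vr[D=3340288/440061 E=10273792/1045535] → run D
t=25: vr[D=13216768/1320183 E=10273792/1045535] → run E
t=26: vr[D=13216768/1320183 E=13469696/1045535] → run D
t=27: vr[D=16412672/1320183 E=13469696/1045535] → run D
t=28: vr[E=13469696/1045535] → run E
t=29: (idle)
t=30: (idle)
t=31: (idle)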